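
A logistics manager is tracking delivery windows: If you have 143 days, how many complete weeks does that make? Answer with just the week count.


Total days: 143
Days per week: 7
Division: 143 / 7 = 20 remainder 3
Complete weeks: 20
Remaining days: 3

20


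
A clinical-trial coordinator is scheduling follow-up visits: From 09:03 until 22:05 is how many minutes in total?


Start time: 09:03 = 543 minutes from midnight
End time: 22:05 = 1325 minutes from midnight
Difference: 1325 - 543 = 782 minutes
That is 13 hours and 2 minutes

782


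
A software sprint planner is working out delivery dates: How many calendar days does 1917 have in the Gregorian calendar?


Year: 1917
Check leap year rules:
Divisible by 4? No
1917 is not a leap year
Days: 365

365


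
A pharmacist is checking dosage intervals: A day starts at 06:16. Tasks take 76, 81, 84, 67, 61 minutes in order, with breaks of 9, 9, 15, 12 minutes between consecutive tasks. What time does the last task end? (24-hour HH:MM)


Start: 06:16 = 376 min from midnight
  after task 1 (76 min): 07:32
  after break (9 min): 07:41
  after task 2 (81 min): 09:02
  after break (9 min): 09:11
  after task 3 (84 min): 10:35
  after break (15 min): 10:50
  after task 4 (67 min): 11:57
  after break (12 min): 12:09
  after task 5 (61 min): 13:10
Total elapsed: 414 minutes
End time: 13:10

13:10


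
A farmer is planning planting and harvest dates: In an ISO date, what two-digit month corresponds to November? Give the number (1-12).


Calendar month order:
10. October
11. November <--
12. December
November is month number 11

11


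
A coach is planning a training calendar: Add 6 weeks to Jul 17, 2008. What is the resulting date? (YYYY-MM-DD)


Start: 2008-07-17
Weeks to add: 6
Convert to days: 6 x 7 = 42 days
Add 42 days to 2008-07-17
Result: 2008-08-28

2008-08-28


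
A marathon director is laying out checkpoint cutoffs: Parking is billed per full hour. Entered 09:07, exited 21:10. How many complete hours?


Start: 09:07
End: 21:10
Hour difference: 21 - 9 = 12 hours
Minute difference: 10 - 7 = 3 minutes
Total minutes: 723
Complete hours: 723 / 60 = 12 (remainder 3)

12


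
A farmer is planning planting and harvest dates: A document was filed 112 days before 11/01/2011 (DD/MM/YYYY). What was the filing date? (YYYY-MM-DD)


Start: 2011-01-11
Subtracting 112 days
Days already passed in January: 11
After going back through January: 101 more days to subtract
December 2010: 31 days, 70 remaining
November 2010: 30 days, 40 remaining
October 2010: 31 days, 9 remaining
September 2010 has 30 days, need 9
Result: 2010-09-21

2010-09-21


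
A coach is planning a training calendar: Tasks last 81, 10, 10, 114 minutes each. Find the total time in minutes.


Durations: 81, 10, 10, 114
Running sum: 81
+ 10 = 91
+ 10 = 101
+ 114 = 215
Total duration: 215 minutes
That is 3 hours and 35 minutes

215


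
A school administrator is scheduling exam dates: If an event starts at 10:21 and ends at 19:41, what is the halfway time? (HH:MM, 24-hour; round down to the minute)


Start time: 10:21 = 621 minutes from midnight
End time: 19:41 = 1181 minutes from midnight
Sum: 621 + 1181 = 1802
Midpoint: 1802 / 2 = 901 minutes
Convert: 901 / 60 = 15 hours, 1 minutes
Result: 15:01

15:01


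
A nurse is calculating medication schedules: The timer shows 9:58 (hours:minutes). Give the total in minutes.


Hours: 9
Minutes: 58
Convert hours to minutes: 9 x 60 = 540
Add remaining minutes: 540 + 58 = 598

598


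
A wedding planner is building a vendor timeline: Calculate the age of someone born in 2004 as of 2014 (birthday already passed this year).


Birth year: 2004
Current year: 2014
Age = current year - birth year
Age = 2014 - 2004 = 10

10


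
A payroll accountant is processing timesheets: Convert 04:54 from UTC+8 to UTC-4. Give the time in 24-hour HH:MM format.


Local time: 04:54 at UTC+8 (offset 8h)
Target zone: UTC-4 (offset -4h)
Difference: -4 - (8) = -12 hours
Calculation: 4 + (-12) = -8
Wraparound: (-8) mod 24 = 16
Result: 16:54

16:54


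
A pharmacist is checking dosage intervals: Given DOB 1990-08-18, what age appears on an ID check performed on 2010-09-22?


Birth: 1990-08-18
Reference: 2010-09-22
Year difference: 2010 - 1990 = 20
Has birthday (08-18) occurred by 09-22? Yes
Age in full years: 20

20


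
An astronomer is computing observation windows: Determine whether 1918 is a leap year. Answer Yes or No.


Year: 1918
Divisible by 4? 1918 / 4 = 479.5 -> No
Not divisible by 4, so NOT a leap year

No


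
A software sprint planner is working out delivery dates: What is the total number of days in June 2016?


Month: June
Year: 2016
June is a 30-day month
Total: 30 days

30


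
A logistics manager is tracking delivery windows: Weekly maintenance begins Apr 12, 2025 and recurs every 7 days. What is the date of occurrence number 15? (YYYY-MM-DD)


First occurrence: 2025-04-12 (occurrence 1)
Each occurrence is 7 days after the previous.
Occurrence 15 is 14 weeks after the first.
14 weeks = 98 days
2025-04-12 + 98 days = 2025-07-19

2025-07-19


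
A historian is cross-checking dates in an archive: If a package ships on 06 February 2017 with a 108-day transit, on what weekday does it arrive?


Start: 2017-02-06 (Monday)
Step 1 - find target date: add 108 days
  2017-02-06 + 108 days = 2017-05-25
Step 2 - day of week:
  108 mod 7 = 3
  Monday + 3 days -> Thursday
Result: Thursday (2017-05-25)

Thursday


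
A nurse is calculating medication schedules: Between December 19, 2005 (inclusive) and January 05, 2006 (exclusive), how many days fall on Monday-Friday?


Start: 2005-12-19 (Monday)
End (exclusive): 2006-01-05 (Thursday)
Total calendar days: 17
Full weeks: 17 // 7 = 2 -> 10 weekdays
Remaining 3 days starting on Monday:
  Mon(w), Tue(w), Wed(w) -> 3 weekdays
Total business days: 10 + 3 = 13

13


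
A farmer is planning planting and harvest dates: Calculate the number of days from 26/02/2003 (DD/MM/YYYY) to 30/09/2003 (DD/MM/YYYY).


Start date: 2003-02-26
End date: 2003-09-30
Feb 2003: +3 days
Mar 2003: +31 days
Apr 2003: +30 days
... (5 more months)
Total: 216 days

216


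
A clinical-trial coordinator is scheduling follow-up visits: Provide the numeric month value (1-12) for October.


Calendar month order:
9. September
10. October <--
11. November
October is month number 10

10


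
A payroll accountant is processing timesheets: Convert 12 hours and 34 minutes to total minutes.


Hours: 12
Extra minutes: 34
Minutes per hour: 60
Hours to minutes: 12 x 60 = 720
Total: 720 + 34 = 754

754


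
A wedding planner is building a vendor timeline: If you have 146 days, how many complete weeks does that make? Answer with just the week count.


Total days: 146
Days per week: 7
Division: 146 / 7 = 20 remainder 6
Complete weeks: 20
Remaining days: 6

20


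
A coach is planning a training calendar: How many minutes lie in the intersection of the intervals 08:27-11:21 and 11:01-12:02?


Interval A: [507, 681] minutes from midnight
Interval B: [661, 722] minutes from midnight
Overlap start = max(507, 661) = 661
Overlap end = min(681, 722) = 681
Overlap = 681 - 661 = 20 minutes

20


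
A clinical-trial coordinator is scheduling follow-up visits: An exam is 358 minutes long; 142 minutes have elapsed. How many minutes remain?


Total budget: 358 minutes
Time used: 142 minutes
Remaining: 358 - 142 = 216 minutes
Percent used: 39.7%
Percent remaining: 60.3%

216


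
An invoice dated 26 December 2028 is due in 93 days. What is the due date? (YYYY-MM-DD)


Start: 2028-12-26
Adding 93 days
Days remaining in December: 5
After December: 88 days still to add
January 2029: 31 days, 57 remaining
February 2029: 28 days, 29 remaining
March 2029 has 31 days, need 29
Result: 2029-03-29

2029-03-29


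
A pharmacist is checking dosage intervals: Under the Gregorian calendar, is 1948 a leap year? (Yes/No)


Year: 1948
Divisible by 4? 1948 / 4 = 487.0 -> Yes
Divisible by 100? 1948 / 100 = 19.48 -> No
Divisible by 4 but not 100, so it IS a leap year

Yes


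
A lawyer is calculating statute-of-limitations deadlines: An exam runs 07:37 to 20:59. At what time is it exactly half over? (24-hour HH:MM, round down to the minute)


Start time: 07:37 = 457 minutes from midnight
End time: 20:59 = 1259 minutes from midnight
Sum: 457 + 1259 = 1716
Midpoint: 1716 / 2 = 858 minutes
Convert: 858 / 60 = 14 hours, 18 minutes
Result: 14:18

14:18


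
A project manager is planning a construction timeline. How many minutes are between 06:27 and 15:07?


Start time: 06:27 = 387 minutes from midnight
End time: 15:07 = 907 minutes from midnight
Difference: 907 - 387 = 520 minutes
That is 8 hours and 40 minutes

520


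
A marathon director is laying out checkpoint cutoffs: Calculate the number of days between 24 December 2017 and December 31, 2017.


Start: December 24, 2017
End: December 31, 2017
Days left in December: 7
Total: 7 days

7


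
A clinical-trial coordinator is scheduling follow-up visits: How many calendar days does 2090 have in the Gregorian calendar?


Year: 2090
Check leap year rules:
Divisible by 4? No
2090 is not a leap year
Days: 365

365


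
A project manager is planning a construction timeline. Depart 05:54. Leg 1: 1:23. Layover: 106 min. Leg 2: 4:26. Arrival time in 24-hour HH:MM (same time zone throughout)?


Depart: 05:54
Leg 1: +83 min -> 07:17
Layover: +106 min -> 09:03
Leg 2: +266 min -> 13:29
Total travel: 455 minutes = 7h 35m
Arrival: 13:29

13:29


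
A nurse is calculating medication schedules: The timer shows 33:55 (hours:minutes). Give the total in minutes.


Hours: 33
Minutes: 55
Convert hours to minutes: 33 x 60 = 1980
Add remaining minutes: 1980 + 55 = 2035

2035


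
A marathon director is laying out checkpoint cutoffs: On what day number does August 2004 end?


Month: August
Year: 2004
August is a 31-day month
Total: 31 days

31


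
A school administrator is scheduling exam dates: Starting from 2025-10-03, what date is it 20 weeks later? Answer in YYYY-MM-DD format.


Start: 2025-10-03
Weeks to add: 20
Convert to days: 20 x 7 = 140 days
Add 140 days to 2025-10-03
Result: 2026-02-20

2026-02-20


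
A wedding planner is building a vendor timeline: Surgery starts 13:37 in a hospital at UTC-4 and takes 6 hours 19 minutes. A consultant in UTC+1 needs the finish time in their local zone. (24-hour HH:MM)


Start: 13:37 in UTC-4
Step 1 - add duration:
  minutes: 37 + 19 = 56
  hours: 13 + 6 + 0 = 19
  end in UTC-4: 19:56
Step 2 - convert UTC-4 -> UTC+1:
  offset difference: 1 - (-4) = 5 hours
  19 + (5) = 24 -> mod 24 = 0
Result: 00:56 in UTC+1

00:56


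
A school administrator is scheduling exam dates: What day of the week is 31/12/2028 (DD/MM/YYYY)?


Date: 2028-12-31
January 1, 2028 is a Saturday
Day of year: 366
Offset from Jan 1: 365 days
365 mod 7 = 1
Result: Sunday

Sunday


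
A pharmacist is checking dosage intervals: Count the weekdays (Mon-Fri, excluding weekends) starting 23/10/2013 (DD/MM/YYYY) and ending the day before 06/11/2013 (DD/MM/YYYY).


Start: 2013-10-23 (Wednesday)
End (exclusive): 2013-11-06 (Wednesday)
Total calendar days: 14
Full weeks: 14 // 7 = 2 -> 10 weekdays
Remaining 0 days starting on Wednesday:
Total business days: 10 + 0 = 10

10


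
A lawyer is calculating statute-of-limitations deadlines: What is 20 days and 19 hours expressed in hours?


Days: 20
Extra hours: 19
Hours per day: 24
Days to hours: 20 x 24 = 480
Total: 480 + 19 = 499

499


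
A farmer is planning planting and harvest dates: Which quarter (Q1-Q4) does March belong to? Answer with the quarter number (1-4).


Month: March (month 3)
Q1: January-March (months 1-3)
Q2: April-June (months 4-6)
Q3: July-September (months 7-9)
Q4: October-December (months 10-12)
Month 3 falls in Q1

1


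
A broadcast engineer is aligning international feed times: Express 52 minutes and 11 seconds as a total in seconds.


Minutes: 52
Seconds: 11
Convert minutes to seconds: 52 x 60 = 3120
Add remaining seconds: 3120 + 11 = 3131

3131


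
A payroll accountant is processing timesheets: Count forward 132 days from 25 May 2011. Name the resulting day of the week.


Start: 2011-05-25 (Wednesday)
Step 1 - find target date: add 132 days
  2011-05-25 + 132 days = 2011-10-04
Step 2 - day of week:
  132 mod 7 = 6
  Wednesday + 6 days -> Tuesday
Result: Tuesday (2011-10-04)

Tuesday


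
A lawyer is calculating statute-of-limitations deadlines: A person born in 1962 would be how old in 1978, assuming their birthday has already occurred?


Birth year: 1962
Current year: 1978
Age = current year - birth year
Age = 1978 - 1962 = 16

16


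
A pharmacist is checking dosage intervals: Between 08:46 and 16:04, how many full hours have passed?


Start: 08:46
End: 16:04
Hour difference: 16 - 8 = 8 hours
Minute difference: 4 - 46 = -42 minutes
Total minutes: 438
Complete hours: 438 / 60 = 7 (remainder 18)

7


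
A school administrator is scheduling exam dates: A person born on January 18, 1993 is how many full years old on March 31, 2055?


Birth: 1993-01-18
Reference: 2055-03-31
Year difference: 2055 - 1993 = 62
Has birthday (01-18) occurred by 03-31? Yes
Age in full years: 62

62


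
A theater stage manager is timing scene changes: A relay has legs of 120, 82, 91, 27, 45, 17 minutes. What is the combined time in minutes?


Durations: 120, 82, 91, 27, 45, 17
Running sum: 120
+ 82 = 202
+ 91 = 293
+ 27 = 320
+ 45 = 365
+ 17 = 382
Total duration: 382 minutes
That is 6 hours and 22 minutes

382


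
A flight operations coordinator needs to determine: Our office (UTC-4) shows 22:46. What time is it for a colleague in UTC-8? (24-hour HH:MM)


Local time: 22:46 at UTC-4 (offset -4h)
Target zone: UTC-8 (offset -8h)
Difference: -8 - (-4) = -4 hours
Calculation: 22 + (-4) = 18
Result: 18:46

18:46


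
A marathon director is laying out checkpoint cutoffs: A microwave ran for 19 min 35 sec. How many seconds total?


Minutes: 19
Extra seconds: 35
Seconds per minute: 60
Minutes to seconds: 19 x 60 = 1140
Total: 1140 + 35 = 1175

1175


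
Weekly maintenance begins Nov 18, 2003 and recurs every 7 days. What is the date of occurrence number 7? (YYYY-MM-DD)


First occurrence: 2003-11-18 (occurrence 1)
Each occurrence is 7 days after the previous.
Occurrence 7 is 6 weeks after the first.
6 weeks = 42 days
2003-11-18 + 42 days = 2003-12-30

2003-12-30


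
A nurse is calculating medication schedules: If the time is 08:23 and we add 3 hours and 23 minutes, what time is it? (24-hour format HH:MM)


Start time: 08:23
Adding: 3 hours 23 minutes
Minutes: 23 + 23 = 46
Hours: 8 + 3 + 0 = 11
Result: 11:46

11:46


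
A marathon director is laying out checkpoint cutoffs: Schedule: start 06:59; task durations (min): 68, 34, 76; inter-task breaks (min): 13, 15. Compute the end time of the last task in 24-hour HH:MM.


Start: 06:59 = 419 min from midnight
  after task 1 (68 min): 08:07
  after break (13 min): 08:20
  after task 2 (34 min): 08:54
  after break (15 min): 09:09
  after task 3 (76 min): 10:25
Total elapsed: 206 minutes
End time: 10:25

10:25


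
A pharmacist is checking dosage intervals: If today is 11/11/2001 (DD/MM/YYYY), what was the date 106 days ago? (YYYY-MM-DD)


Start: 2001-11-11
Subtracting 106 days
Days already passed in November: 11
After going back through November: 95 more days to subtract
October 2001: 31 days, 64 remaining
September 2001: 30 days, 34 remaining
August 2001: 31 days, 3 remaining
July 2001 has 31 days, need 3
Result: 2001-07-28

2001-07-28


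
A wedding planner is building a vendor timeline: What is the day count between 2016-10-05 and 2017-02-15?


Start date: 2016-10-05
End date: 2017-02-15
Oct 2016: +27 days
Nov 2016: +30 days
Dec 2016: +31 days
Jan 2017: +31 days
Feb 2017: +14 days
Total: 133 days

133


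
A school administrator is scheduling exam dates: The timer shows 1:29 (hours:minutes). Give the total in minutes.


Hours: 1
Minutes: 29
Convert hours to minutes: 1 x 60 = 60
Add remaining minutes: 60 + 29 = 89

89


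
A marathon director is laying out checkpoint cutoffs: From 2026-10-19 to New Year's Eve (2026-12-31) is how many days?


Start: October 19, 2026
End: December 31, 2026
Days left in October: 12
November: 30
December: 31
Sum of remaining months: 61
Total: 12 + 61 = 73

73


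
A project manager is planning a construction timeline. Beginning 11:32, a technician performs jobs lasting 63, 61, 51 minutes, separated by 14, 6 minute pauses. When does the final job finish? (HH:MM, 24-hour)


Start: 11:32 = 692 min from midnight
  after task 1 (63 min): 12:35
  after break (14 min): 12:49
  after task 2 (61 min): 13:50
  after break (6 min): 13:56
  after task 3 (51 min): 14:47
Total elapsed: 195 minutes
End time: 14:47

14:47


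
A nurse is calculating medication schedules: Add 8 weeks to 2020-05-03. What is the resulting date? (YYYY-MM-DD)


Start: 2020-05-03
Weeks to add: 8
Convert to days: 8 x 7 = 56 days
Add 56 days to 2020-05-03
Result: 2020-06-28

2020-06-28


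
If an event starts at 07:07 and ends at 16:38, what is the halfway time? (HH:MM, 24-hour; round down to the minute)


Start time: 07:07 = 427 minutes from midnight
End time: 16:38 = 998 minutes from midnight
Sum: 427 + 998 = 1425
Midpoint: 1425 / 2 = 712 minutes
Convert: 712 / 60 = 11 hours, 52 minutes
Result: 11:52

11:52


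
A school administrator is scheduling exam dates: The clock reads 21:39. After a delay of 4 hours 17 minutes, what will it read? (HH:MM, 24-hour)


Start time: 21:39
Adding: 4 hours 17 minutes
Minutes: 39 + 17 = 56
Hours: 21 + 4 + 0 = 25
Hour wraparound: 25 mod 24 = 1
Result: 01:56

01:56


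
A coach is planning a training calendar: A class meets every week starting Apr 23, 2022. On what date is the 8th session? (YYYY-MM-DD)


First occurrence: 2022-04-23 (occurrence 1)
Each occurrence is 7 days after the previous.
Occurrence 8 is 7 weeks after the first.
7 weeks = 49 days
2022-04-23 + 49 days = 2022-06-11

2022-06-11


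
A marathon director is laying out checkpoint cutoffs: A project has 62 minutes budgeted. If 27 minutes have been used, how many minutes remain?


Total budget: 62 minutes
Time used: 27 minutes
Remaining: 62 - 27 = 35 minutes
Percent used: 43.5%
Percent remaining: 56.5%

35


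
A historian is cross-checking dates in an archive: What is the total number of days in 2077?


Year: 2077
Check leap year rules:
Divisible by 4? No
2077 is not a leap year
Days: 365

365


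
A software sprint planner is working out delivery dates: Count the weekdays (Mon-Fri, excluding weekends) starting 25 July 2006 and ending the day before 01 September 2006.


Start: 2006-07-25 (Tuesday)
End (exclusive): 2006-09-01 (Friday)
Total calendar days: 38
Full weeks: 38 // 7 = 5 -> 25 weekdays
Remaining 3 days starting on Tuesday:
  Tue(w), Wed(w), Thu(w) -> 3 weekdays
Total business days: 25 + 3 = 28

28


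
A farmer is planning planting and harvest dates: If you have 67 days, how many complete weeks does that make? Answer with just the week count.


Total days: 67
Days per week: 7
Division: 67 / 7 = 9 remainder 4
Complete weeks: 9
Remaining days: 4

9


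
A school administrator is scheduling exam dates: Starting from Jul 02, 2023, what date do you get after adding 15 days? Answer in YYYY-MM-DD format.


Start: 2023-07-02
Adding 15 days
Days remaining in July: 29
Result: 2023-07-17

2023-07-17


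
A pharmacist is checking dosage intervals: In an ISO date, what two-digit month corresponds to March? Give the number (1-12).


Calendar month order:
2. February
3. March <--
4. April
March is month number 3

3


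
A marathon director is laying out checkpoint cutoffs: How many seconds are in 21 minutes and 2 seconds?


Minutes: 21
Seconds: 2
Convert minutes to seconds: 21 x 60 = 1260
Add remaining seconds: 1260 + 2 = 1262

1262


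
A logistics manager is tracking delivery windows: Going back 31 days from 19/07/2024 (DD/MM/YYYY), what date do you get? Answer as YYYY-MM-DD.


Start: 2024-07-19
Subtracting 31 days
Days already passed in July: 19
After going back through July: 12 more days to subtract
June 2024 has 30 days, need 12
Result: 2024-06-18

2024-06-18


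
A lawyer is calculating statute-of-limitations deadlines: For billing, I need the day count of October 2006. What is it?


Month: October
Year: 2006
October is a 31-day month
Total: 31 days

31


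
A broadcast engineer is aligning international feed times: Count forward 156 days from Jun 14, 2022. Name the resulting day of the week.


Start: 2022-06-14 (Tuesday)
Step 1 - find target date: add 156 days
  2022-06-14 + 156 days = 2022-11-17
Step 2 - day of week:
  156 mod 7 = 2
  Tuesday + 2 days -> Thursday
Result: Thursday (2022-11-17)

Thursday


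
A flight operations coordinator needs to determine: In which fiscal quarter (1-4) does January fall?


Month: January (month 1)
Q1: January-March (months 1-3)
Q2: April-June (months 4-6)
Q3: July-September (months 7-9)
Q4: October-December (months 10-12)
Month 1 falls in Q1

1


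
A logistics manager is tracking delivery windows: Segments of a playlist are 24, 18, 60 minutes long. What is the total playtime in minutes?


Durations: 24, 18, 60
Running sum: 24
+ 18 = 42
+ 60 = 102
Total duration: 102 minutes
That is 1 hours and 42 minutes

102


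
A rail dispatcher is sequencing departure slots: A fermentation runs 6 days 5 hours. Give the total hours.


Days: 6
Extra hours: 5
Hours per day: 24
Days to hours: 6 x 24 = 144
Total: 144 + 5 = 149

149


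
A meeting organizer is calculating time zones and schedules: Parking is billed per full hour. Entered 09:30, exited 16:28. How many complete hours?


Start: 09:30
End: 16:28
Hour difference: 16 - 9 = 7 hours
Minute difference: 28 - 30 = -2 minutes
Total minutes: 418
Complete hours: 418 / 60 = 6 (remainder 58)

6


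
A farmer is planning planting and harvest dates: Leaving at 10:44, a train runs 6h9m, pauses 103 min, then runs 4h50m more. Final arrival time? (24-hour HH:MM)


Depart: 10:44
Leg 1: +369 min -> 16:53
Layover: +103 min -> 18:36
Leg 2: +290 min -> 23:26
Total travel: 762 minutes = 12h 42m
Arrival: 23:26

23:26


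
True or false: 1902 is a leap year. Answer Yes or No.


Year: 1902
Divisible by 4? 1902 / 4 = 475.5 -> No
Not divisible by 4, so NOT a leap year

No


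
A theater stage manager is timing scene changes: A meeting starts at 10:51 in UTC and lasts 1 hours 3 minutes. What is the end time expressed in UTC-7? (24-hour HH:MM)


Start: 10:51 in UTC
Step 1 - add duration:
  minutes: 51 + 3 = 54
  hours: 10 + 1 + 0 = 11
  end in UTC: 11:54
Step 2 - convert UTC -> UTC-7:
  offset difference: -7 - (0) = -7 hours
  11 + (-7) = 4 -> mod 24 = 4
Result: 04:54 in UTC-7

04:54


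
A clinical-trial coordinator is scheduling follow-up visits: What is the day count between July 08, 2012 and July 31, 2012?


Start date: 2012-07-08
End date: 2012-07-31
Jul 2012: +23 days
Total: 23 days

23


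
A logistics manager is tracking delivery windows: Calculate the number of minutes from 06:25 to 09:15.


Start time: 06:25 = 385 minutes from midnight
End time: 09:15 = 555 minutes from midnight
Difference: 555 - 385 = 170 minutes
That is 2 hours and 50 minutes

170


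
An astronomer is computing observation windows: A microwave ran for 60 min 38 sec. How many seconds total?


Minutes: 60
Extra seconds: 38
Seconds per minute: 60
Minutes to seconds: 60 x 60 = 3600
Total: 3600 + 38 = 3638

3638


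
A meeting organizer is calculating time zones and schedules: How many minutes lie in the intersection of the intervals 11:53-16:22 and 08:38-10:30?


Interval A: [713, 982] minutes from midnight
Interval B: [518, 630] minutes from midnight
Overlap start = max(713, 518) = 713
Overlap end = min(982, 630) = 630
End <= start, so the intervals do not overlap: 0 minutes

0


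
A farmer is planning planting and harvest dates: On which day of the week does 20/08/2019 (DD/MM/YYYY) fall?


Date: 2019-08-20
January 1, 2019 is a Tuesday
Day of year: 232
Offset from Jan 1: 231 days
231 mod 7 = 0
Result: Tuesday

Tuesday


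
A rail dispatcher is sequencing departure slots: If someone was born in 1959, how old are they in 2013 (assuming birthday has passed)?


Birth year: 1959
Current year: 2013
Age = current year - birth year
Age = 2013 - 1959 = 54

54


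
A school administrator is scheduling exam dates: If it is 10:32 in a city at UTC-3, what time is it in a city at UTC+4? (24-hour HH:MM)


Local time: 10:32 at UTC-3 (offset -3h)
Target zone: UTC+4 (offset 4h)
Difference: 4 - (-3) = 7 hours
Calculation: 10 + (7) = 17
Result: 17:32

17:32


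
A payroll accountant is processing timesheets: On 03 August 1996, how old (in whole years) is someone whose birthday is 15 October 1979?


Birth: 1979-10-15
Reference: 1996-08-03
Year difference: 1996 - 1979 = 17
Has birthday (10-15) occurred by 08-03? No
Birthday not yet reached this year -> subtract 1
Age in full years: 16

16


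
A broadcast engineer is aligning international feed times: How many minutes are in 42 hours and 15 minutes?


Hours: 42
Extra minutes: 15
Minutes per hour: 60
Hours to minutes: 42 x 60 = 2520
Total: 2520 + 15 = 2535

2535


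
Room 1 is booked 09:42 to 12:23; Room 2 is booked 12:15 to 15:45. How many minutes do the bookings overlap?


Interval A: [582, 743] minutes from midnight
Interval B: [735, 945] minutes from midnight
Overlap start = max(582, 735) = 735
Overlap end = min(743, 945) = 743
Overlap = 743 - 735 = 8 minutes

8


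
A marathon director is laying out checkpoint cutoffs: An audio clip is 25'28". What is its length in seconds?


Minutes: 25
Seconds: 28
Convert minutes to seconds: 25 x 60 = 1500
Add remaining seconds: 1500 + 28 = 1528

1528


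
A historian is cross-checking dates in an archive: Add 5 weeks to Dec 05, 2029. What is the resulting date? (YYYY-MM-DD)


Start: 2029-12-05
Weeks to add: 5
Convert to days: 5 x 7 = 35 days
Add 35 days to 2029-12-05
Result: 2030-01-09

2030-01-09


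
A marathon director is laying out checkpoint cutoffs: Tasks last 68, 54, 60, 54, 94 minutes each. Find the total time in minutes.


Durations: 68, 54, 60, 54, 94
Running sum: 68
+ 54 = 122
+ 60 = 182
+ 54 = 236
+ 94 = 330
Total duration: 330 minutes
That is 5 hours and 30 minutes

330


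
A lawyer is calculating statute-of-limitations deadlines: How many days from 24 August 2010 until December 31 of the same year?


Start: August 24, 2010
End: December 31, 2010
Days left in August: 7
September: 30
October: 31
November: 30
December: 31
Sum of remaining months: 122
Total: 7 + 122 = 129

129


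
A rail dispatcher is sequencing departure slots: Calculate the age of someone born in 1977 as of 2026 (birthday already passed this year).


Birth year: 1977
Current year: 2026
Age = current year - birth year
Age = 2026 - 1977 = 49

49


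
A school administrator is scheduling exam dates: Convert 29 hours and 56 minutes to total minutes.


Hours: 29
Extra minutes: 56
Minutes per hour: 60
Hours to minutes: 29 x 60 = 1740
Total: 1740 + 56 = 1796

1796


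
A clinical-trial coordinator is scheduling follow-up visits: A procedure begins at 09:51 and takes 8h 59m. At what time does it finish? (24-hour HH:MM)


Start time: 09:51
Adding: 8 hours 59 minutes
Minutes: 51 + 59 = 110
Minute overflow: 110 >= 60, so carry 1 hour, minutes = 50
Hours: 9 + 8 + 1 = 18
Result: 18:50

18:50


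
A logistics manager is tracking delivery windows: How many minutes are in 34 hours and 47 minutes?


Hours: 34
Minutes: 47
Convert hours to minutes: 34 x 60 = 2040
Add remaining minutes: 2040 + 47 = 2087

2087


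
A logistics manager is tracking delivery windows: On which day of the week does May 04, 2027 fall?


Date: 2027-05-04
January 1, 2027 is a Friday
Day of year: 124
Offset from Jan 1: 123 days
123 mod 7 = 4
Result: Tuesday

Tuesday


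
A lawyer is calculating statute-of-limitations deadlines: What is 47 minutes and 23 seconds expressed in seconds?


Minutes: 47
Extra seconds: 23
Seconds per minute: 60
Minutes to seconds: 47 x 60 = 2820
Total: 2820 + 23 = 2843

2843


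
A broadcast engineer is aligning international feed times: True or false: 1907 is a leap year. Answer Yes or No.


Year: 1907
Divisible by 4? 1907 / 4 = 476.75 -> No
Not divisible by 4, so NOT a leap year

No


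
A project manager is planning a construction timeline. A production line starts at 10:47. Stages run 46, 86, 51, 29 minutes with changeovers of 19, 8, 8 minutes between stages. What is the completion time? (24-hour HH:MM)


Start: 10:47 = 647 min from midnight
  after task 1 (46 min): 11:33
  after break (19 min): 11:52
  after task 2 (86 min): 13:18
  after break (8 min): 13:26
  after task 3 (51 min): 14:17
  after break (8 min): 14:25
  after task 4 (29 min): 14:54
Total elapsed: 247 minutes
End time: 14:54

14:54


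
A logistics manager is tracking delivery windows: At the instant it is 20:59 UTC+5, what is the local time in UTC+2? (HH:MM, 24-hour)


Local time: 20:59 at UTC+5 (offset 5h)
Target zone: UTC+2 (offset 2h)
Difference: 2 - (5) = -3 hours
Calculation: 20 + (-3) = 17
Result: 17:59

17:59


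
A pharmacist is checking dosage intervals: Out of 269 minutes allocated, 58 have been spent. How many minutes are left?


Total budget: 269 minutes
Time used: 58 minutes
Remaining: 269 - 58 = 211 minutes
Percent used: 21.6%
Percent remaining: 78.4%

211


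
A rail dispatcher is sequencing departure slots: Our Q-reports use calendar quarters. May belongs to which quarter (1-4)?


Month: May (month 5)
Q1: January-March (months 1-3)
Q2: April-June (months 4-6)
Q3: July-September (months 7-9)
Q4: October-December (months 10-12)
Month 5 falls in Q2

2


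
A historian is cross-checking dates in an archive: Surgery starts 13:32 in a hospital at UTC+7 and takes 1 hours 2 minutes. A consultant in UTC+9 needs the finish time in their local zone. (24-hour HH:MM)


Start: 13:32 in UTC+7
Step 1 - add duration:
  minutes: 32 + 2 = 34
  hours: 13 + 1 + 0 = 14
  end in UTC+7: 14:34
Step 2 - convert UTC+7 -> UTC+9:
  offset difference: 9 - (7) = 2 hours
  14 + (2) = 16 -> mod 24 = 16
Result: 16:34 in UTC+9

16:34


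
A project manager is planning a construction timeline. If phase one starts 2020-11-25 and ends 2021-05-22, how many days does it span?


Start date: 2020-11-25
End date: 2021-05-22
Nov 2020: +6 days
Dec 2020: +31 days
Jan 2021: +31 days
... (4 more months)
Total: 178 days

178


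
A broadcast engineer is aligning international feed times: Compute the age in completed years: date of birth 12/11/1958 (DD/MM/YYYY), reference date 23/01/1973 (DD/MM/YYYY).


Birth: 1958-11-12
Reference: 1973-01-23
Year difference: 1973 - 1958 = 15
Has birthday (11-12) occurred by 01-23? No
Birthday not yet reached this year -> subtract 1
Age in full years: 14

14


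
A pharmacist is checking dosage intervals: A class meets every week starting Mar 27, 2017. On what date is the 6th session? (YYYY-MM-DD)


First occurrence: 2017-03-27 (occurrence 1)
Each occurrence is 7 days after the previous.
Occurrence 6 is 5 weeks after the first.
5 weeks = 35 days
2017-03-27 + 35 days = 2017-05-01

2017-05-01


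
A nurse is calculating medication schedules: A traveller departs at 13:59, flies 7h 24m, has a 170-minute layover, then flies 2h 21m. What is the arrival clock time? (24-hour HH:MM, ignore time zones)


Depart: 13:59
Leg 1: +444 min -> 21:23
Layover: +170 min -> 00:13
Leg 2: +141 min -> 02:34
Total travel: 755 minutes = 12h 35m
Arrival: 02:34

02:34


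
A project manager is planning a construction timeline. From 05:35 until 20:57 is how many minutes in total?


Start time: 05:35 = 335 minutes from midnight
End time: 20:57 = 1257 minutes from midnight
Difference: 1257 - 335 = 922 minutes
That is 15 hours and 22 minutes

922


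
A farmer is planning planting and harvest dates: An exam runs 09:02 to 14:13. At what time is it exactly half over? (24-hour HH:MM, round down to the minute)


Start time: 09:02 = 542 minutes from midnight
End time: 14:13 = 853 minutes from midnight
Sum: 542 + 853 = 1395
Midpoint: 1395 / 2 = 697 minutes
Convert: 697 / 60 = 11 hours, 37 minutes
Result: 11:37

11:37


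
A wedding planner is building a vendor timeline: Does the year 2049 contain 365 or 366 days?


Year: 2049
Check leap year rules:
Divisible by 4? No
2049 is not a leap year
Days: 365

365


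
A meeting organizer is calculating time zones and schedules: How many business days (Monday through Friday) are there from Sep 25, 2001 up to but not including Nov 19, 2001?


Start: 2001-09-25 (Tuesday)
End (exclusive): 2001-11-19 (Monday)
Total calendar days: 55
Full weeks: 55 // 7 = 7 -> 35 weekdays
Remaining 6 days starting on Tuesday:
  Tue(w), Wed(w), Thu(w), Fri(w), Sat(-), Sun(-) -> 4 weekdays
Total business days: 35 + 4 = 39

39


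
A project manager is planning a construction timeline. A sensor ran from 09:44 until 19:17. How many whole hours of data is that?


Start: 09:44
End: 19:17
Hour difference: 19 - 9 = 10 hours
Minute difference: 17 - 44 = -27 minutes
Total minutes: 573
Complete hours: 573 / 60 = 9 (remainder 33)

9


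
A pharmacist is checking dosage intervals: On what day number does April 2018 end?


Month: April
Year: 2018
April is a 30-day month
Total: 30 days

30


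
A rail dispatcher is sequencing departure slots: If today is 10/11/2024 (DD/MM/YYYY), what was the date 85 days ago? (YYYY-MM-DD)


Start: 2024-11-10
Subtracting 85 days
Days already passed in November: 10
After going back through November: 75 more days to subtract
October 2024: 31 days, 44 remaining
September 2024: 30 days, 14 remaining
August 2024 has 31 days, need 14
Result: 2024-08-17

2024-08-17


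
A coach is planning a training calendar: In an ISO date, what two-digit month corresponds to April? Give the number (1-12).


Calendar month order:
3. March
4. April <--
5. May
April is month number 4

4


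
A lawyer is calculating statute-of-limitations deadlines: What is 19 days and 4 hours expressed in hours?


Days: 19
Extra hours: 4
Hours per day: 24
Days to hours: 19 x 24 = 456
Total: 456 + 4 = 460

460


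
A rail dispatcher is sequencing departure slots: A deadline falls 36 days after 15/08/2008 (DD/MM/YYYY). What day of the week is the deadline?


Start: 2008-08-15 (Friday)
Step 1 - find target date: add 36 days
  2008-08-15 + 36 days = 2008-09-20
Step 2 - day of week:
  36 mod 7 = 1
  Friday + 1 days -> Saturday
Result: Saturday (2008-09-20)

Saturday


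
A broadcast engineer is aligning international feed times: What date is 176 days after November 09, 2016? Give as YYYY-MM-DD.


Start: 2016-11-09
Adding 176 days
Days remaining in November: 21
After November: 155 days still to add
December 2016: 31 days, 124 remaining
January 2017: 31 days, 93 remaining
February 2017: 28 days, 65 remaining
March 2017: 31 days, 34 remaining
Result: 2017-05-04

2017-05-04


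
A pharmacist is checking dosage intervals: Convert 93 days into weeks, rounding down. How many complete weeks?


Total days: 93
Days per week: 7
Division: 93 / 7 = 13 remainder 2
Complete weeks: 13
Remaining days: 2

13


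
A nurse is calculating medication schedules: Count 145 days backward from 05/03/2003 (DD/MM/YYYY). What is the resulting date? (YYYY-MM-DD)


Start: 2003-03-05
Subtracting 145 days
Days already passed in March: 5
After going back through March: 140 more days to subtract
February 2003: 28 days, 112 remaining
January 2003: 31 days, 81 remaining
December 2002: 31 days, 50 remaining
November 2002: 30 days, 20 remaining
Result: 2002-10-11

2002-10-11


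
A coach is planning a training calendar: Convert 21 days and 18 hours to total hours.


Days: 21
Extra hours: 18
Hours per day: 24
Days to hours: 21 x 24 = 504
Total: 504 + 18 = 522

522


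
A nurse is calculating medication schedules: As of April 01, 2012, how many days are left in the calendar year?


Start: April 01, 2012
End: December 31, 2012
Days left in April: 29
May: 31
June: 30
July: 31
August: 31
... plus remaining months
Sum of remaining months: 245
Total: 29 + 245 = 274

274


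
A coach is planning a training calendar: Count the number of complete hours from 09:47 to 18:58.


Start: 09:47
End: 18:58
Hour difference: 18 - 9 = 9 hours
Minute difference: 58 - 47 = 11 minutes
Total minutes: 551
Complete hours: 551 / 60 = 9 (remainder 11)

9


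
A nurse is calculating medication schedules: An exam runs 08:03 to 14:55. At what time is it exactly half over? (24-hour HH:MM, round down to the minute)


Start time: 08:03 = 483 minutes from midnight
End time: 14:55 = 895 minutes from midnight
Sum: 483 + 895 = 1378
Midpoint: 1378 / 2 = 689 minutes
Convert: 689 / 60 = 11 hours, 29 minutes
Result: 11:29

11:29


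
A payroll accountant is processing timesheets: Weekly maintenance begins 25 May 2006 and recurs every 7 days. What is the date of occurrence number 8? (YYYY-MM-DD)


First occurrence: 2006-05-25 (occurrence 1)
Each occurrence is 7 days after the previous.
Occurrence 8 is 7 weeks after the first.
7 weeks = 49 days
2006-05-25 + 49 days = 2006-07-13

2006-07-13


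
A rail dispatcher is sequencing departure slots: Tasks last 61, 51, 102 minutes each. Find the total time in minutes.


Durations: 61, 51, 102
Running sum: 61
+ 51 = 112
+ 102 = 214
Total duration: 214 minutes
That is 3 hours and 34 minutes

214


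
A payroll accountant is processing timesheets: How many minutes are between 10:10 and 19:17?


Start time: 10:10 = 610 minutes from midnight
End time: 19:17 = 1157 minutes from midnight
Difference: 1157 - 610 = 547 minutes
That is 9 hours and 7 minutes

547


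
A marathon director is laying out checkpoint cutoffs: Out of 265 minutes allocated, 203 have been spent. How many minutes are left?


Total budget: 265 minutes
Time used: 203 minutes
Remaining: 265 - 203 = 62 minutes
Percent used: 76.6%
Percent remaining: 23.4%

62


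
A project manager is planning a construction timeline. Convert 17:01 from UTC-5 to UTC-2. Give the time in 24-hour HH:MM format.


Local time: 17:01 at UTC-5 (offset -5h)
Target zone: UTC-2 (offset -2h)
Difference: -2 - (-5) = 3 hours
Calculation: 17 + (3) = 20
Result: 20:01

20:01


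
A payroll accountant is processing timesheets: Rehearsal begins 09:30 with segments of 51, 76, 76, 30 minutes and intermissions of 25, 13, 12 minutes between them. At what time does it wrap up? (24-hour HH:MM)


Start: 09:30 = 570 min from midnight
  after task 1 (51 min): 10:21
  after break (25 min): 10:46
  after task 2 (76 min): 12:02
  after break (13 min): 12:15
  after task 3 (76 min): 13:31
  after break (12 min): 13:43
  after task 4 (30 min): 14:13
Total elapsed: 283 minutes
End time: 14:13

14:13


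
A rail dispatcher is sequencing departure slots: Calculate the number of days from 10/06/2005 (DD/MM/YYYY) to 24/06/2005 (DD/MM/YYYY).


Start date: 2005-06-10
End date: 2005-06-24
Jun 2005: +14 days
Total: 14 days

14


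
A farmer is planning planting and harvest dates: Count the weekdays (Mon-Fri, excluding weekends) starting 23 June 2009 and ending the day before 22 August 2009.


Start: 2009-06-23 (Tuesday)
End (exclusive): 2009-08-22 (Saturday)
Total calendar days: 60
Full weeks: 60 // 7 = 8 -> 40 weekdays
Remaining 4 days starting on Tuesday:
  Tue(w), Wed(w), Thu(w), Fri(w) -> 4 weekdays
Total business days: 40 + 4 = 44

44


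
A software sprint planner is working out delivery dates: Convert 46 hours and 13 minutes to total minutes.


Hours: 46
Extra minutes: 13
Minutes per hour: 60
Hours to minutes: 46 x 60 = 2760
Total: 2760 + 13 = 2773

2773
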